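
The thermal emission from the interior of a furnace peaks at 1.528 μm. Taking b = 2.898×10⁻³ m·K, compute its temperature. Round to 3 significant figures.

T ≈ 1.90×10³ K

Wien's law gives T = b/λ_max = (2.898×10⁻³ m·K)/(1.528×10⁻⁶ m) = 1.90×10³ K.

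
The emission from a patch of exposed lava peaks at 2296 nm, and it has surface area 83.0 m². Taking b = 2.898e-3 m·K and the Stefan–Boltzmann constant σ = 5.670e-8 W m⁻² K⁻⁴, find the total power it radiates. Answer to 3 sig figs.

P ≈ 1.19×10⁷ W

Wien's law: T = b/λ_max = 2.898×10⁻³/2.296×10⁻⁶ = 1262.20 K.
Area A = 83.0 m².
Then P = σAT⁴ = 5.670×10⁻⁸×83.0×(1262.20)⁴ = 1.19×10⁷ W.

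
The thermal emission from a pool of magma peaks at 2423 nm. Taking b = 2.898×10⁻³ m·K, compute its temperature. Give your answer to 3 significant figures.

T ≈ 1.20×10³ K

Wien's law gives T = b/λ_max = (2.898×10⁻³ m·K)/(2.423×10⁻⁶ m) = 1.20×10³ K.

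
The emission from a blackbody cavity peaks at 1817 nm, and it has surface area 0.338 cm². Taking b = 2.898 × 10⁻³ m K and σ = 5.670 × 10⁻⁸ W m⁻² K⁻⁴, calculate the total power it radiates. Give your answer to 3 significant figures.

Wien's law: T = b/λ_max = 2.898×10⁻³/1.817×10⁻⁶ = 1594.94 K.
Area A = 0.338 cm² = 3.38×10⁻⁵ m².
Then P = σAT⁴ = 5.670×10⁻⁸×3.38×10⁻⁵×(1594.94)⁴ = 12.4 W.

P ≈ 12.4 W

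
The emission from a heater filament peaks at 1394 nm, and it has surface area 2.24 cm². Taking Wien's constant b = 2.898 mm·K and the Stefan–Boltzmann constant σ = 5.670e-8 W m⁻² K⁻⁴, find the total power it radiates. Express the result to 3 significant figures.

P ≈ 237 W

Wien's law: T = b/λ_max = 2.898×10⁻³/1.394×10⁻⁶ = 2078.91 K.
Area A = 2.24 cm² = 2.24×10⁻⁴ m².
Then P = σAT⁴ = 5.670×10⁻⁸×2.24×10⁻⁴×(2078.91)⁴ = 237 W.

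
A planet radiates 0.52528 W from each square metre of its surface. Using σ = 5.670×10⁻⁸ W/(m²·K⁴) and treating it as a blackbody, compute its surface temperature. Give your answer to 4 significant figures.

T ≈ 55.17 K

I = σT⁴, so T = (I/σ)^(1/4) = (0.52528/(5.670×10⁻⁸))^(1/4) = 55.17 K.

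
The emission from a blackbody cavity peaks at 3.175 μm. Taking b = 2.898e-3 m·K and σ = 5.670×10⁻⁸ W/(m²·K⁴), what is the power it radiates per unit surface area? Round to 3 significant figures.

I ≈ 3.94×10⁴ W/m²

Wien's law: T = b/λ_max = 2.898×10⁻³/3.175×10⁻⁶ = 912.756 K.
Then I = σT⁴ = 5.670×10⁻⁸×(912.756)⁴ = 3.94×10⁴ W/m².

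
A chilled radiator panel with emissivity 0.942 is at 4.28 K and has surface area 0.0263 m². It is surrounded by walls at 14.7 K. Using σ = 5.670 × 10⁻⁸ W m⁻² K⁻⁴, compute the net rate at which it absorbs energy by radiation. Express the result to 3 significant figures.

Net gain ≈ 6.51×10⁻⁵ W

Area A = 0.0263 m².
Net radiated power P_net = εσA(T⁴ − T₀⁴) = 0.942×5.670×10⁻⁸×0.0263×(4.28⁴ − 14.7⁴).
T⁴ − T₀⁴ = 335.564 − 46694.9 = -46359.3 K⁴, so P_net = -6.51×10⁻⁵ W — negative, meaning a net gain of 6.51×10⁻⁵ W.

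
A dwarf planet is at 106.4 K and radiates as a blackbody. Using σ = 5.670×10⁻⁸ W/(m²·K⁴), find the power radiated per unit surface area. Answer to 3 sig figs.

Stefan–Boltzmann: I = σT⁴ = 5.670×10⁻⁸ × (106.4)⁴ = 7.27 W/m².

I ≈ 7.27 W/m²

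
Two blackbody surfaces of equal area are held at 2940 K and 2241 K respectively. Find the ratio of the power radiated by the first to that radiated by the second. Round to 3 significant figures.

P₁/P₂ ≈ 2.96

With equal areas, P₁/P₂ = (T₁/T₂)⁴ = (2940/2241)⁴ = 2.96.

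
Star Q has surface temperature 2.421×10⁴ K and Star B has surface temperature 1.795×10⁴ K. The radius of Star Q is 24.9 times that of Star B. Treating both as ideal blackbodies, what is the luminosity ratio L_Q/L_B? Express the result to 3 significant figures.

L ∝ R²T⁴, so L_Q/L_B = (R_Q/R_B)²(T_Q/T_B)⁴ = (24.9)² × (2.421×10⁴/1.795×10⁴)⁴ = 620.01 × 3.30919 = 2.05×10³.

L_Q/L_B ≈ 2.05×10³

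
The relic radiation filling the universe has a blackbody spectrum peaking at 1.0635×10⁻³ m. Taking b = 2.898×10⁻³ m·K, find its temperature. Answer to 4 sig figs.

T ≈ 2.725 K

Wien's law gives T = b/λ_max = (2.898×10⁻³ m·K)/(1.0635×10⁻³ m) = 2.725 K.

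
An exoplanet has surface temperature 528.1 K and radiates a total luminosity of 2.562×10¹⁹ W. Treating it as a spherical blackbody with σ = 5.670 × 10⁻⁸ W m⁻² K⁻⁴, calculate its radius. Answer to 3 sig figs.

L = 4πR²σT⁴ ⇒ R = √(L/(4πσT⁴)).
σT⁴ = 4410.09 W/m², so R = √(2.562×10¹⁹/(4π×4410.09)) = 2.15×10⁷ m.

R ≈ 2.15×10⁷ m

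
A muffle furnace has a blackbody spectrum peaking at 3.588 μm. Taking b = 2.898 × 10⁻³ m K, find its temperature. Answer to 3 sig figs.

Wien's law gives T = b/λ_max = (2.898×10⁻³ m·K)/(3.588×10⁻⁶ m) = 808 K.

T ≈ 808 K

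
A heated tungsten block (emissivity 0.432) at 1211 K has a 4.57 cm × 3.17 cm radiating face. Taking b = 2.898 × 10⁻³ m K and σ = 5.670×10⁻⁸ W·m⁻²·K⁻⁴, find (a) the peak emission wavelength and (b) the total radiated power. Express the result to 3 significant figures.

(a) λ_max = b/T = 2.898×10⁻³/1211 = 2.393×10⁻⁶ m = 2.39 μm.
Area A = 0.0457 × 0.0317 = 1.44869×10⁻³ m².
(b) P = εσAT⁴ = 0.432×5.670×10⁻⁸×1.44869×10⁻³×(1211)⁴ = 76.3 W.

λ_max ≈ 2.39 μm; P ≈ 76.3 W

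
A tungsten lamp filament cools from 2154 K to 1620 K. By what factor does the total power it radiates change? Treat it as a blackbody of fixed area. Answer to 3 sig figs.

P ∝ T⁴, so P₂/P₁ = (T₂/T₁)⁴ = (1620/2154)⁴ = (0.752089)⁴ = 0.320.

P₂/P₁ ≈ 0.320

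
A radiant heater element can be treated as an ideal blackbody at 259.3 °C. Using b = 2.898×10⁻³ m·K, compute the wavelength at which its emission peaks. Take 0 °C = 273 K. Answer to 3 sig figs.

λ_max ≈ 5.44 μm

T = 259.3 °C + 273 = 532.3 K.
Wien's displacement law: λ_max = b/T = (2.898×10⁻³ m·K)/(532.3 K) = 5.444×10⁻⁶ m.
That is 5.44 μm, in the infrared range.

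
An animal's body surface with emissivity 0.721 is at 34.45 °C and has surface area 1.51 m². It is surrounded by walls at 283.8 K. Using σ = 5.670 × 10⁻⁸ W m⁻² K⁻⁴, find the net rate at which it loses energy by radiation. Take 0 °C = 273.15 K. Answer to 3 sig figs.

Net loss ≈ 152 W

T = 34.45 °C + 273.15 = 307.60 K.
Area A = 1.51 m².
Net radiated power P_net = εσA(T⁴ − T₀⁴) = 0.721×5.670×10⁻⁸×1.51×(307.60⁴ − 283.8⁴).
T⁴ − T₀⁴ = 8.95252×10⁹ − 6.48708×10⁹ = 2.46544×10⁹ K⁴, so P_net = 152 W.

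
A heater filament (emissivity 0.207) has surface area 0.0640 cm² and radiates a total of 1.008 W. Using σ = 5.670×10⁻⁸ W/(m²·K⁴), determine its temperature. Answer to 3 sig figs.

Area A = 0.0640 cm² = 6.40×10⁻⁶ m².
P = εσAT⁴ ⇒ T = (P/(εσA))^(1/4) = (1.008/(0.207×5.670×10⁻⁸×6.40×10⁻⁶))^(1/4) = 1.91×10³ K.

T ≈ 1.91×10³ K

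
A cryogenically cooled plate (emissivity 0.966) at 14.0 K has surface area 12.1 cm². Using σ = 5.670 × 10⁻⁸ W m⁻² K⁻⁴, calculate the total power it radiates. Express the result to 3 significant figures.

Area A = 12.1 cm² = 1.21×10⁻³ m².
P = εσAT⁴ = 0.966 × 5.670×10⁻⁸ × 1.21×10⁻³ × (14.0)⁴ = 2.55×10⁻⁶ W.

P ≈ 2.55×10⁻⁶ W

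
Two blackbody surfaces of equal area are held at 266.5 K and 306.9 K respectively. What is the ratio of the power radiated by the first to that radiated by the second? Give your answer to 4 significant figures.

With equal areas, P₁/P₂ = (T₁/T₂)⁴ = (266.5/306.9)⁴ = 0.5686.

P₁/P₂ ≈ 0.5686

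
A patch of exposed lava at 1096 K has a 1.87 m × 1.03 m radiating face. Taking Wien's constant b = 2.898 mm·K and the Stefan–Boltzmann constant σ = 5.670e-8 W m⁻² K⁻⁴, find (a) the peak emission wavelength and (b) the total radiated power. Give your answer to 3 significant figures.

(a) λ_max = b/T = 2.898×10⁻³/1096 = 2.644×10⁻⁶ m = 2.64 μm.
Area A = 1.87 × 1.03 = 1.9261 m².
(b) P = σAT⁴ = 5.670×10⁻⁸×1.9261×(1096)⁴ = 1.58×10⁵ W.

λ_max ≈ 2.64 μm; P ≈ 1.58×10⁵ W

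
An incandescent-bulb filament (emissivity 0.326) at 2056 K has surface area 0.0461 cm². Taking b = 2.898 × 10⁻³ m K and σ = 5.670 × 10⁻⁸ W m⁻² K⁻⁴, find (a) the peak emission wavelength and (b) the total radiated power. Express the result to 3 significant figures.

(a) λ_max = b/T = 2.898×10⁻³/2056 = 1.410×10⁻⁶ m = 1.41×10³ nm.
Area A = 0.0461 cm² = 4.61×10⁻⁶ m².
(b) P = εσAT⁴ = 0.326×5.670×10⁻⁸×4.61×10⁻⁶×(2056)⁴ = 1.52 W.

λ_max ≈ 1.41×10³ nm; P ≈ 1.52 W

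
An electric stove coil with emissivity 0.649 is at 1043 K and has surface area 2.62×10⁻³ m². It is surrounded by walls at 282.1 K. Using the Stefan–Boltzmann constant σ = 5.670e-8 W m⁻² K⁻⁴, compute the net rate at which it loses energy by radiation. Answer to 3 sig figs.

Area A = 2.62×10⁻³ m².
Net radiated power P_net = εσA(T⁴ − T₀⁴) = 0.649×5.670×10⁻⁸×2.62×10⁻³×(1043⁴ − 282.1⁴).
T⁴ − T₀⁴ = 1.18342×10¹² − 6.33304×10⁹ = 1.17709×10¹² K⁴, so P_net = 113 W.

Net loss ≈ 113 W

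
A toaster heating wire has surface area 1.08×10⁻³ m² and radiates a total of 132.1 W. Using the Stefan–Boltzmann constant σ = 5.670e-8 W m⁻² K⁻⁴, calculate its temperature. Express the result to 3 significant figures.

Area A = 1.08×10⁻³ m².
P = σAT⁴ ⇒ T = (P/(σA))^(1/4) = (132.1/(5.670×10⁻⁸×1.08×10⁻³))^(1/4) = 1.21×10³ K.

T ≈ 1.21×10³ K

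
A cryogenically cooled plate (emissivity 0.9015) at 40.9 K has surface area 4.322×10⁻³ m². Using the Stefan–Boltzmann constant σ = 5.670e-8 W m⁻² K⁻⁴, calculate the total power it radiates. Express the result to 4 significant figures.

P ≈ 6.182×10⁻⁴ W

Area A = 4.322×10⁻³ m².
P = εσAT⁴ = 0.9015 × 5.670×10⁻⁸ × 4.322×10⁻³ × (40.9)⁴ = 6.182×10⁻⁴ W.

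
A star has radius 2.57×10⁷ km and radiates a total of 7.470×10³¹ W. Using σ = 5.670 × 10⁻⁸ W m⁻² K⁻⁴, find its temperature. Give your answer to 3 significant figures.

T ≈ 2.00×10⁴ K

Surface area A = 4πR² = 4π(2.57×10¹⁰ m)² = 8.29996×10²¹ m².
P = σAT⁴ ⇒ T = (P/(σA))^(1/4) = (7.470×10³¹/(5.670×10⁻⁸×8.29996×10²¹))^(1/4) = 2.00×10⁴ K.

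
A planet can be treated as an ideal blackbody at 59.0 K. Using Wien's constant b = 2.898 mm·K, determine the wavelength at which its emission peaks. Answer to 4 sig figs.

λ_max ≈ 49.12 μm

Wien's displacement law: λ_max = b/T = (2.898×10⁻³ m·K)/(59.0 K) = 4.9119×10⁻⁵ m.
That is 49.12 μm, in the infrared range.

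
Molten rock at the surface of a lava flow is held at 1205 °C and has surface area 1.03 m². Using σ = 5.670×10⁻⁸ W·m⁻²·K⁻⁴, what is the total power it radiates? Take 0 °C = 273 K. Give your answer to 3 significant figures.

P ≈ 2.79×10⁵ W

T = 1205 °C + 273 = 1478 K.
Area A = 1.03 m².
P = σAT⁴ = 5.670×10⁻⁸ × 1.03 × (1478)⁴ = 2.79×10⁵ W.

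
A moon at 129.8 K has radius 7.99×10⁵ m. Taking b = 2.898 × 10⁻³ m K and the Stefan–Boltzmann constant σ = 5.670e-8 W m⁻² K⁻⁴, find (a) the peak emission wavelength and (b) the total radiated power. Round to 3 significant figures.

λ_max ≈ 22.3 μm; P ≈ 1.29×10¹⁴ W

(a) λ_max = b/T = 2.898×10⁻³/129.8 = 2.233×10⁻⁵ m = 22.3 μm.
Surface area A = 4πR² = 4π(7.99×10⁵ m)² = 8.02238×10¹² m².
(b) P = σAT⁴ = 5.670×10⁻⁸×8.02238×10¹²×(129.8)⁴ = 1.29×10¹⁴ W.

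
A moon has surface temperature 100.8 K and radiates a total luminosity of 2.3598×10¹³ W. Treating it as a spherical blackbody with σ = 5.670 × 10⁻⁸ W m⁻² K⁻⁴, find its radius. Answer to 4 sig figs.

L = 4πR²σT⁴ ⇒ R = √(L/(4πσT⁴)).
σT⁴ = 5.85363 W/m², so R = √(2.3598×10¹³/(4π×5.85363)) = 5.664×10⁵ m.

R ≈ 5.664×10⁵ m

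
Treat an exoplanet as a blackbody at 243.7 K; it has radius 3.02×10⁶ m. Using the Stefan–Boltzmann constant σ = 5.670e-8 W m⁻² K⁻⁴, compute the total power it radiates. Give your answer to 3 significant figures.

P ≈ 2.29×10¹⁶ W

Surface area A = 4πR² = 4π(3.02×10⁶ m)² = 1.14610×10¹⁴ m².
P = σAT⁴ = 5.670×10⁻⁸ × 1.14610×10¹⁴ × (243.7)⁴ = 2.29×10¹⁶ W.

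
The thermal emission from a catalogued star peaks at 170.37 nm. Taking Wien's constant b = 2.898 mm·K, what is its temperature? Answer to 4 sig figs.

Wien's law gives T = b/λ_max = (2.898×10⁻³ m·K)/(1.7037×10⁻⁷ m) = 1.701×10⁴ K.

T ≈ 1.701×10⁴ K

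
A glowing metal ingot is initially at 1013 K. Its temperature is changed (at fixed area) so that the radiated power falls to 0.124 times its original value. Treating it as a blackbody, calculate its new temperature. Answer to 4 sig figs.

T₂ ≈ 601.1 K

P ∝ T⁴, so T₂/T₁ = (P₂/P₁)^(1/4) = (0.124)^(1/4) = 0.593411.
T₂ = 1013 × 0.593411 = 601.1 K.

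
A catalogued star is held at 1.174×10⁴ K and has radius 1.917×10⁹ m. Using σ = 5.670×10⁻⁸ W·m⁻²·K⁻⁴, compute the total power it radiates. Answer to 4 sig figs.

Surface area A = 4πR² = 4π(1.917×10⁹ m)² = 4.61800×10¹⁹ m².
P = σAT⁴ = 5.670×10⁻⁸ × 4.61800×10¹⁹ × (1.174×10⁴)⁴ = 4.974×10²⁸ W.

P ≈ 4.974×10²⁸ W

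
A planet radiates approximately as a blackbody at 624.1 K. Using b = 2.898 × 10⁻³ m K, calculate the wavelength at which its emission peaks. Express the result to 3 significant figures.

λ_max ≈ 4.64 μm

Wien's displacement law: λ_max = b/T = (2.898×10⁻³ m·K)/(624.1 K) = 4.643×10⁻⁶ m.
That is 4.64 μm, in the infrared range.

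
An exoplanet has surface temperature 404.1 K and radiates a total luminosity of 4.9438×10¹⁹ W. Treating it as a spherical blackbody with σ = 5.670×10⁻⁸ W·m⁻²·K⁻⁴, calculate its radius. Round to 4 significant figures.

L = 4πR²σT⁴ ⇒ R = √(L/(4πσT⁴)).
σT⁴ = 1511.95 W/m², so R = √(4.9438×10¹⁹/(4π×1511.95)) = 5.101×10⁷ m.

R ≈ 5.101×10⁷ m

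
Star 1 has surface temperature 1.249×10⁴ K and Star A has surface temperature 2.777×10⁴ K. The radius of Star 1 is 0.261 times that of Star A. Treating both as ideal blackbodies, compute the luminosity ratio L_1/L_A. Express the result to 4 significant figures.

L ∝ R²T⁴, so L_1/L_A = (R_1/R_A)²(T_1/T_A)⁴ = (0.261)² × (1.249×10⁴/2.777×10⁴)⁴ = 0.068121 × 0.0409210 = 2.788×10⁻³.

L_1/L_A ≈ 2.788×10⁻³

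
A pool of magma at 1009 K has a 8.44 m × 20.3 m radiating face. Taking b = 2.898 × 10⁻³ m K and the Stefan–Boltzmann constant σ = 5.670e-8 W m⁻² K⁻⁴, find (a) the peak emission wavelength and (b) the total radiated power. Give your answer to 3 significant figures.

(a) λ_max = b/T = 2.898×10⁻³/1009 = 2.872×10⁻⁶ m = 2.87 μm.
Area A = 8.44 × 20.3 = 171.332 m².
(b) P = σAT⁴ = 5.670×10⁻⁸×171.332×(1009)⁴ = 1.01×10⁷ W.

λ_max ≈ 2.87 μm; P ≈ 1.01×10⁷ W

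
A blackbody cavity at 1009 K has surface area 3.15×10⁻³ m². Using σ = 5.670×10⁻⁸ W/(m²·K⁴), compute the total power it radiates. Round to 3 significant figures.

Area A = 3.15×10⁻³ m².
P = σAT⁴ = 5.670×10⁻⁸ × 3.15×10⁻³ × (1009)⁴ = 185 W.

P ≈ 185 W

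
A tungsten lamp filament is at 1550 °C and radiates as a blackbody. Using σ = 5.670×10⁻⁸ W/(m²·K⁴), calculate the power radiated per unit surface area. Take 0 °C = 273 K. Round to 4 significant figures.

T = 1550 °C + 273 = 1823 K.
Stefan–Boltzmann: I = σT⁴ = 5.670×10⁻⁸ × (1823)⁴ = 6.262×10⁵ W/m².

I ≈ 6.262×10⁵ W/m²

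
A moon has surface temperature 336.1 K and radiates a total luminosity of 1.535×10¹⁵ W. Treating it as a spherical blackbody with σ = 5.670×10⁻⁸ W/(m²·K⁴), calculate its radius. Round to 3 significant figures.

L = 4πR²σT⁴ ⇒ R = √(L/(4πσT⁴)).
σT⁴ = 723.531 W/m², so R = √(1.535×10¹⁵/(4π×723.531)) = 4.11×10⁵ m.

R ≈ 4.11×10⁵ m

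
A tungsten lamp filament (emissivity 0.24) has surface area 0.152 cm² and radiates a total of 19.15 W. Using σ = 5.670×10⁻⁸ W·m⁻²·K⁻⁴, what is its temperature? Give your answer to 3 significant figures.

Area A = 0.152 cm² = 1.52×10⁻⁵ m².
P = εσAT⁴ ⇒ T = (P/(εσA))^(1/4) = (19.15/(0.24×5.670×10⁻⁸×1.52×10⁻⁵))^(1/4) = 3.10×10³ K.

T ≈ 3.10×10³ K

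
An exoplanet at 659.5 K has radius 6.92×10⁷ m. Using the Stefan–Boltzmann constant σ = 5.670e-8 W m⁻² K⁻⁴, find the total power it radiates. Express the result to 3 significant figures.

P ≈ 6.45×10²⁰ W

Surface area A = 4πR² = 4π(6.92×10⁷ m)² = 6.01758×10¹⁶ m².
P = σAT⁴ = 5.670×10⁻⁸ × 6.01758×10¹⁶ × (659.5)⁴ = 6.45×10²⁰ W.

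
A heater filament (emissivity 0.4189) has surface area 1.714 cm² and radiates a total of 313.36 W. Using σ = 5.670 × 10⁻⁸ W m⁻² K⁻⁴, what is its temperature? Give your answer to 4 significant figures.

T ≈ 2962 K

Area A = 1.714 cm² = 1.714×10⁻⁴ m².
P = εσAT⁴ ⇒ T = (P/(εσA))^(1/4) = (313.36/(0.4189×5.670×10⁻⁸×1.714×10⁻⁴))^(1/4) = 2962 K.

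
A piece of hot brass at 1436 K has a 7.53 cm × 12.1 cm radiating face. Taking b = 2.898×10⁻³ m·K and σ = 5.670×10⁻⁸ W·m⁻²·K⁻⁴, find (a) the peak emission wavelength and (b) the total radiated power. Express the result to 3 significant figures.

(a) λ_max = b/T = 2.898×10⁻³/1436 = 2.018×10⁻⁶ m = 2.02 μm.
Area A = 0.0753 × 0.121 = 9.1113×10⁻³ m².
(b) P = σAT⁴ = 5.670×10⁻⁸×9.1113×10⁻³×(1436)⁴ = 2.20×10³ W.

λ_max ≈ 2.02 μm; P ≈ 2.20×10³ W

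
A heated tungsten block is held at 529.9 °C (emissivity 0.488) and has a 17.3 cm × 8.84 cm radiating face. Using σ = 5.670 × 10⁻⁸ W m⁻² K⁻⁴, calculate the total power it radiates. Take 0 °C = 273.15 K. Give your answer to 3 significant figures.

T = 529.9 °C + 273.15 = 803.05 K.
Area A = 0.173 × 0.0884 = 0.0152932 m².
P = εσAT⁴ = 0.488 × 5.670×10⁻⁸ × 0.0152932 × (803.05)⁴ = 176 W.

P ≈ 176 W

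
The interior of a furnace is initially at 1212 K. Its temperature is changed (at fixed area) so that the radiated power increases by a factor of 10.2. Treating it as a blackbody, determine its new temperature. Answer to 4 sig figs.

P ∝ T⁴, so T₂/T₁ = (P₂/P₁)^(1/4) = (10.2)^(1/4) = 1.78710.
T₂ = 1212 × 1.78710 = 2166 K.

T₂ ≈ 2166 K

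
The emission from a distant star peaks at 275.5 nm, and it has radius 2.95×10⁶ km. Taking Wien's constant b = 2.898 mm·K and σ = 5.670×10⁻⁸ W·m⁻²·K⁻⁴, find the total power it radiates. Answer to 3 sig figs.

Wien's law: T = b/λ_max = 2.898×10⁻³/2.755×10⁻⁷ = 10519.1 K.
Surface area A = 4πR² = 4π(2.95×10⁹ m)² = 1.09359×10²⁰ m².
Then P = σAT⁴ = 5.670×10⁻⁸×1.09359×10²⁰×(10519.1)⁴ = 7.59×10²⁸ W.

P ≈ 7.59×10²⁸ W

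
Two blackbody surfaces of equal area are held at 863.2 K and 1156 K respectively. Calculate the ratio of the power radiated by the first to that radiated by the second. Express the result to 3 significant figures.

With equal areas, P₁/P₂ = (T₁/T₂)⁴ = (863.2/1156)⁴ = 0.311.

P₁/P₂ ≈ 0.311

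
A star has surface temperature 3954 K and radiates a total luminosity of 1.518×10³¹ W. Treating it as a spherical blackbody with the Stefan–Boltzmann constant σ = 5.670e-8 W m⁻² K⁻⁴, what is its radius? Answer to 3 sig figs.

L = 4πR²σT⁴ ⇒ R = √(L/(4πσT⁴)).
σT⁴ = 1.38589×10⁷ W/m², so R = √(1.518×10³¹/(4π×1.38589×10⁷)) = 2.95×10¹¹ m.

R ≈ 2.95×10¹¹ m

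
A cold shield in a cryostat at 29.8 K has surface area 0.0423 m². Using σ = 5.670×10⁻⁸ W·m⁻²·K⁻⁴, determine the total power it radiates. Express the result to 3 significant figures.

P ≈ 1.89×10⁻³ W

Area A = 0.0423 m².
P = σAT⁴ = 5.670×10⁻⁸ × 0.0423 × (29.8)⁴ = 1.89×10⁻³ W.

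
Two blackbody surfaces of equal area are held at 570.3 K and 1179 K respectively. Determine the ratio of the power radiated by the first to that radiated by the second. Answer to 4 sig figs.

P₁/P₂ ≈ 0.05475

With equal areas, P₁/P₂ = (T₁/T₂)⁴ = (570.3/1179)⁴ = 0.05475.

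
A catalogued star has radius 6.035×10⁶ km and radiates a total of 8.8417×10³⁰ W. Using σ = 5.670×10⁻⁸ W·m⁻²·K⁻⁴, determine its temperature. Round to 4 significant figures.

Surface area A = 4πR² = 4π(6.035×10⁹ m)² = 4.57683×10²⁰ m².
P = σAT⁴ ⇒ T = (P/(σA))^(1/4) = (8.8417×10³⁰/(5.670×10⁻⁸×4.57683×10²⁰))^(1/4) = 2.416×10⁴ K.

T ≈ 2.416×10⁴ K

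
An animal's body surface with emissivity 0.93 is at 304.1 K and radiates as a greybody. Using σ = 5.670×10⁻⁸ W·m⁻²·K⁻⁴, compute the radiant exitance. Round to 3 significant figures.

I ≈ 451 W/m²

Stefan–Boltzmann: I = εσT⁴ = 0.93 × 5.670×10⁻⁸ × (304.1)⁴ = 451 W/m².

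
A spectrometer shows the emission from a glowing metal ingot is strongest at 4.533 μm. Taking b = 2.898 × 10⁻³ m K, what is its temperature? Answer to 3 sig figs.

T ≈ 639 K

Wien's law gives T = b/λ_max = (2.898×10⁻³ m·K)/(4.533×10⁻⁶ m) = 639 K.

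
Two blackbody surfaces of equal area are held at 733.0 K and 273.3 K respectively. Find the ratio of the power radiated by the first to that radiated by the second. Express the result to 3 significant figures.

With equal areas, P₁/P₂ = (T₁/T₂)⁴ = (733.0/273.3)⁴ = 51.7.

P₁/P₂ ≈ 51.7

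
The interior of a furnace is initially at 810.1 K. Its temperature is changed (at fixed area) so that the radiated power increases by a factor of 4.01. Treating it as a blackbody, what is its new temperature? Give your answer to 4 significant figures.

P ∝ T⁴, so T₂/T₁ = (P₂/P₁)^(1/4) = (4.01)^(1/4) = 1.41510.
T₂ = 810.1 × 1.41510 = 1146 K.

T₂ ≈ 1146 K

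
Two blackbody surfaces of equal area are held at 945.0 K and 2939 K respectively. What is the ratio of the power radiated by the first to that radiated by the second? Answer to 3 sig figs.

P₁/P₂ ≈ 0.0107

With equal areas, P₁/P₂ = (T₁/T₂)⁴ = (945.0/2939)⁴ = 0.0107.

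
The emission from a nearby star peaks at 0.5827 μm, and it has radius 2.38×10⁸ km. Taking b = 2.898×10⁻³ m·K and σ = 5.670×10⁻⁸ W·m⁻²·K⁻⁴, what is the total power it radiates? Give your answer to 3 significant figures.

Wien's law: T = b/λ_max = 2.898×10⁻³/5.827×10⁻⁷ = 4973.40 K.
Surface area A = 4πR² = 4π(2.38×10¹¹ m)² = 7.11809×10²³ m².
Then P = σAT⁴ = 5.670×10⁻⁸×7.11809×10²³×(4973.40)⁴ = 2.47×10³¹ W.

P ≈ 2.47×10³¹ W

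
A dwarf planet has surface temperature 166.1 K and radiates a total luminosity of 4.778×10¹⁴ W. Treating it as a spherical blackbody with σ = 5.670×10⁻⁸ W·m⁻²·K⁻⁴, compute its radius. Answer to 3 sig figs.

L = 4πR²σT⁴ ⇒ R = √(L/(4πσT⁴)).
σT⁴ = 43.1580 W/m², so R = √(4.778×10¹⁴/(4π×43.1580)) = 9.39×10⁵ m.

R ≈ 9.39×10⁵ m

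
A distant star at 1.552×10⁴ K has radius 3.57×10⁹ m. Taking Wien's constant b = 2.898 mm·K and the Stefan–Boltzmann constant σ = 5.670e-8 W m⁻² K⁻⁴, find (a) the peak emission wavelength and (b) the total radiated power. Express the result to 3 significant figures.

λ_max ≈ 187 nm; P ≈ 5.27×10²⁹ W

(a) λ_max = b/T = 2.898×10⁻³/1.552×10⁴ = 1.867×10⁻⁷ m = 187 nm.
Surface area A = 4πR² = 4π(3.57×10⁹ m)² = 1.60157×10²⁰ m².
(b) P = σAT⁴ = 5.670×10⁻⁸×1.60157×10²⁰×(1.552×10⁴)⁴ = 5.27×10²⁹ W.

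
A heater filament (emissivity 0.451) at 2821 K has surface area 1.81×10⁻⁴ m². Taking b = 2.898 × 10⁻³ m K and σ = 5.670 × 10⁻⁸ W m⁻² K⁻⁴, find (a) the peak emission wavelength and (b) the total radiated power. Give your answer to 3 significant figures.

(a) λ_max = b/T = 2.898×10⁻³/2821 = 1.027×10⁻⁶ m = 1.03 μm.
Area A = 1.81×10⁻⁴ m².
(b) P = εσAT⁴ = 0.451×5.670×10⁻⁸×1.81×10⁻⁴×(2821)⁴ = 293 W.

λ_max ≈ 1.03 μm; P ≈ 293 W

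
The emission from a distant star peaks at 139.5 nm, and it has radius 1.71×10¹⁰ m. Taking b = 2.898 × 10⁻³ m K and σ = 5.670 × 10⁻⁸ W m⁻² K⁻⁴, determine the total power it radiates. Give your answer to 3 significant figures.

Wien's law: T = b/λ_max = 2.898×10⁻³/1.395×10⁻⁷ = 20774.2 K.
Surface area A = 4πR² = 4π(1.71×10¹⁰ m)² = 3.67453×10²¹ m².
Then P = σAT⁴ = 5.670×10⁻⁸×3.67453×10²¹×(20774.2)⁴ = 3.88×10³¹ W.

P ≈ 3.88×10³¹ W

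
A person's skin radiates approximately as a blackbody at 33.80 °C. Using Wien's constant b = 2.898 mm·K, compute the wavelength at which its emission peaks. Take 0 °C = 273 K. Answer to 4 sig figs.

λ_max ≈ 9.446 μm

T = 33.80 °C + 273 = 306.80 K.
Wien's displacement law: λ_max = b/T = (2.898×10⁻³ m·K)/(306.80 K) = 9.4459×10⁻⁶ m.
That is 9.446 μm, in the infrared range.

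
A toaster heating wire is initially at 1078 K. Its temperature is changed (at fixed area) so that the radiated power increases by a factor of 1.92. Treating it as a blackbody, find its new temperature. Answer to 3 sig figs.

P ∝ T⁴, so T₂/T₁ = (P₂/P₁)^(1/4) = (1.92)^(1/4) = 1.17713.
T₂ = 1078 × 1.17713 = 1.27×10³ K.

T₂ ≈ 1.27×10³ K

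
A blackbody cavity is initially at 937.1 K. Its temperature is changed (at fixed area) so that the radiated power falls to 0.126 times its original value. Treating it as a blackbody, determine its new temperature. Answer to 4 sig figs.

T₂ ≈ 558.3 K

P ∝ T⁴, so T₂/T₁ = (P₂/P₁)^(1/4) = (0.126)^(1/4) = 0.595789.
T₂ = 937.1 × 0.595789 = 558.3 K.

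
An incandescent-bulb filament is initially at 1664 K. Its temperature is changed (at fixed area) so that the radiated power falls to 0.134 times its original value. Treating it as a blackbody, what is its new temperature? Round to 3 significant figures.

T₂ ≈ 1.01×10³ K

P ∝ T⁴, so T₂/T₁ = (P₂/P₁)^(1/4) = (0.134)^(1/4) = 0.605029.
T₂ = 1664 × 0.605029 = 1.01×10³ K.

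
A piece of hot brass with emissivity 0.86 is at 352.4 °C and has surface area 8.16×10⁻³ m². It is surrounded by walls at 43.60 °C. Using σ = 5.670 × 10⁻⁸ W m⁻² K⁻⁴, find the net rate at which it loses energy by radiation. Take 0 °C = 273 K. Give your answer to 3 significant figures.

T = 352.4 °C + 273 = 625.4 K.
Surroundings: T = 43.60 °C + 273 = 316.60 K.
Area A = 8.16×10⁻³ m².
Net radiated power P_net = εσA(T⁴ − T₀⁴) = 0.86×5.670×10⁻⁸×8.16×10⁻³×(625.4⁴ − 316.60⁴).
T⁴ − T₀⁴ = 1.52979×10¹¹ − 1.00472×10¹⁰ = 1.42932×10¹¹ K⁴, so P_net = 56.9 W.

Net loss ≈ 56.9 W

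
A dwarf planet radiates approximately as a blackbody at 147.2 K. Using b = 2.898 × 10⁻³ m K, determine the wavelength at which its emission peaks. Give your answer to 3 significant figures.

λ_max ≈ 19.7 μm

Wien's displacement law: λ_max = b/T = (2.898×10⁻³ m·K)/(147.2 K) = 1.969×10⁻⁵ m.
That is 19.7 μm, in the infrared range.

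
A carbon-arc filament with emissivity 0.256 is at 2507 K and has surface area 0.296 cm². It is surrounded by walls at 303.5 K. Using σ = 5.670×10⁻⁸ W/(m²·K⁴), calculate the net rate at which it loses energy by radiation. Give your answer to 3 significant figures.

Area A = 0.296 cm² = 2.96×10⁻⁵ m².
Net radiated power P_net = εσA(T⁴ − T₀⁴) = 0.256×5.670×10⁻⁸×2.96×10⁻⁵×(2507⁴ − 303.5⁴).
T⁴ − T₀⁴ = 3.95018×10¹³ − 8.48467×10⁹ = 3.94933×10¹³ K⁴, so P_net = 17.0 W.

Net loss ≈ 17.0 W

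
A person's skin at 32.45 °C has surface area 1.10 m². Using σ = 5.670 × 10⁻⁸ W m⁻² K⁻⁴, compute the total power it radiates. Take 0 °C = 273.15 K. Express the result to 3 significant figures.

T = 32.45 °C + 273.15 = 305.60 K.
Area A = 1.10 m².
P = σAT⁴ = 5.670×10⁻⁸ × 1.10 × (305.60)⁴ = 544 W.

P ≈ 544 W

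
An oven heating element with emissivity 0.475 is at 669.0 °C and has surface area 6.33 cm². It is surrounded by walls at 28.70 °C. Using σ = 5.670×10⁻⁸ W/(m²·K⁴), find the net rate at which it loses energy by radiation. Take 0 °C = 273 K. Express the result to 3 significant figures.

Net loss ≈ 13.3 W

T = 669.0 °C + 273 = 942.0 K.
Surroundings: T = 28.70 °C + 273 = 301.70 K.
Area A = 6.33 cm² = 6.33×10⁻⁴ m².
Net radiated power P_net = εσA(T⁴ − T₀⁴) = 0.475×5.670×10⁻⁸×6.33×10⁻⁴×(942.0⁴ − 301.70⁴).
T⁴ − T₀⁴ = 7.87415×10¹¹ − 8.28517×10⁹ = 7.79130×10¹¹ K⁴, so P_net = 13.3 W.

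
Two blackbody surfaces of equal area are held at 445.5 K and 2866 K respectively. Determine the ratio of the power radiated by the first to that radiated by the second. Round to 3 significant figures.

P₁/P₂ ≈ 5.84×10⁻⁴

With equal areas, P₁/P₂ = (T₁/T₂)⁴ = (445.5/2866)⁴ = 5.84×10⁻⁴.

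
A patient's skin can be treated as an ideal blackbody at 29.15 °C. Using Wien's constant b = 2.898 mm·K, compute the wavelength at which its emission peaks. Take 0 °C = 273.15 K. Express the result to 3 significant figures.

λ_max ≈ 9.59 μm

T = 29.15 °C + 273.15 = 302.30 K.
Wien's displacement law: λ_max = b/T = (2.898×10⁻³ m·K)/(302.30 K) = 9.587×10⁻⁶ m.
That is 9.59 μm, in the infrared range.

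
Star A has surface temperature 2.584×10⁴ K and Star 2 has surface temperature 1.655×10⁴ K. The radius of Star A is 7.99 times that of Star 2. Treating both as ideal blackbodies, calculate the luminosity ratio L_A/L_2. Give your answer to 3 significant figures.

L_A/L_2 ≈ 379

L ∝ R²T⁴, so L_A/L_2 = (R_A/R_2)²(T_A/T_2)⁴ = (7.99)² × (2.584×10⁴/1.655×10⁴)⁴ = 63.8401 × 5.94262 = 379.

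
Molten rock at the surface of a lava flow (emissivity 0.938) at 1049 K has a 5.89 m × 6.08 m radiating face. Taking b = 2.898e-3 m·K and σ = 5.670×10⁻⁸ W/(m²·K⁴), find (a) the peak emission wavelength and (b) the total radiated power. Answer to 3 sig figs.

(a) λ_max = b/T = 2.898×10⁻³/1049 = 2.763×10⁻⁶ m = 2.76×10³ nm.
Area A = 5.89 × 6.08 = 35.8112 m².
(b) P = εσAT⁴ = 0.938×5.670×10⁻⁸×35.8112×(1049)⁴ = 2.31×10⁶ W.

λ_max ≈ 2.76×10³ nm; P ≈ 2.31×10⁶ W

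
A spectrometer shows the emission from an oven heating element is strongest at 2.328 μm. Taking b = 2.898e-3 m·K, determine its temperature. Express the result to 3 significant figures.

T ≈ 1.24×10³ K

Wien's law gives T = b/λ_max = (2.898×10⁻³ m·K)/(2.328×10⁻⁶ m) = 1.24×10³ K.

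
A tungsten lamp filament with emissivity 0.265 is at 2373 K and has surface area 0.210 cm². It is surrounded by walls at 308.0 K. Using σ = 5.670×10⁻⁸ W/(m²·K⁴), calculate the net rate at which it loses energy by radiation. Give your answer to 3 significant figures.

Net loss ≈ 10.0 W

Area A = 0.210 cm² = 2.10×10⁻⁵ m².
Net radiated power P_net = εσA(T⁴ − T₀⁴) = 0.265×5.670×10⁻⁸×2.10×10⁻⁵×(2373⁴ − 308.0⁴).
T⁴ − T₀⁴ = 3.17096×10¹³ − 8.99918×10⁹ = 3.17006×10¹³ K⁴, so P_net = 10.0 W.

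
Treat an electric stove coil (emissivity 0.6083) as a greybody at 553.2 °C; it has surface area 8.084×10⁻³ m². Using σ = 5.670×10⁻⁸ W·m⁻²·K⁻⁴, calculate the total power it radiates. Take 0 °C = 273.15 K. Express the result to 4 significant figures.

T = 553.2 °C + 273.15 = 826.35 K.
Area A = 8.084×10⁻³ m².
P = εσAT⁴ = 0.6083 × 5.670×10⁻⁸ × 8.084×10⁻³ × (826.35)⁴ = 130.0 W.

P ≈ 130.0 W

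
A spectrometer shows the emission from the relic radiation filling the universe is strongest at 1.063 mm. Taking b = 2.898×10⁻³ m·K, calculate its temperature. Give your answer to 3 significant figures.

T ≈ 2.73 K

Wien's law gives T = b/λ_max = (2.898×10⁻³ m·K)/(1.063×10⁻³ m) = 2.73 K.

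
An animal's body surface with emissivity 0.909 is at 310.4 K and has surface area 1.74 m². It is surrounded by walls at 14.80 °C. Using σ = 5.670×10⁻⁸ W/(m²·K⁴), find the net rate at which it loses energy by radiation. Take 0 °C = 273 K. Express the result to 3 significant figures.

Net loss ≈ 217 W

Surroundings: T = 14.80 °C + 273 = 287.80 K.
Area A = 1.74 m².
Net radiated power P_net = εσA(T⁴ − T₀⁴) = 0.909×5.670×10⁻⁸×1.74×(310.4⁴ − 287.80⁴).
T⁴ − T₀⁴ = 9.28297×10⁹ − 6.86062×10⁹ = 2.42235×10⁹ K⁴, so P_net = 217 W.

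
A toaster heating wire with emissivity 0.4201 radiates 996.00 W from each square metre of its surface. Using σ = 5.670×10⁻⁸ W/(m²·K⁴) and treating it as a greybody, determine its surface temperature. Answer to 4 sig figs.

T ≈ 452.2 K

I = εσT⁴, so T = (I/εσ)^(1/4) = (996.00/(0.4201×5.670×10⁻⁸))^(1/4) = 452.2 K.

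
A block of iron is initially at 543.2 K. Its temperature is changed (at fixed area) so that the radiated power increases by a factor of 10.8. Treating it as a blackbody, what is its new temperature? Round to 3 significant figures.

T₂ ≈ 985 K

P ∝ T⁴, so T₂/T₁ = (P₂/P₁)^(1/4) = (10.8)^(1/4) = 1.81283.
T₂ = 543.2 × 1.81283 = 985 K.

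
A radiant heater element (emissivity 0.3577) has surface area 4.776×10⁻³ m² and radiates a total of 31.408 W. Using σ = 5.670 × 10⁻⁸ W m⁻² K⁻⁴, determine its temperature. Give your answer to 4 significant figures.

Area A = 4.776×10⁻³ m².
P = εσAT⁴ ⇒ T = (P/(εσA))^(1/4) = (31.408/(0.3577×5.670×10⁻⁸×4.776×10⁻³))^(1/4) = 754.6 K.

T ≈ 754.6 K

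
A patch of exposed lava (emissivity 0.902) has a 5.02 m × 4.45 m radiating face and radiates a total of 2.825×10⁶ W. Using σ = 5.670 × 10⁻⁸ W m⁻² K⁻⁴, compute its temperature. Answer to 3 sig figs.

Area A = 5.02 × 4.45 = 22.339 m².
P = εσAT⁴ ⇒ T = (P/(εσA))^(1/4) = (2.825×10⁶/(0.902×5.670×10⁻⁸×22.339))^(1/4) = 1.25×10³ K.

T ≈ 1.25×10³ K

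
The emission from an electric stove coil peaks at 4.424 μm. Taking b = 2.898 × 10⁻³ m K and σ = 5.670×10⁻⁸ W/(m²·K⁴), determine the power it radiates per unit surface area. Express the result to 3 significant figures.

I ≈ 1.04×10⁴ W/m²

Wien's law: T = b/λ_max = 2.898×10⁻³/4.424×10⁻⁶ = 655.063 K.
Then I = σT⁴ = 5.670×10⁻⁸×(655.063)⁴ = 1.04×10⁴ W/m².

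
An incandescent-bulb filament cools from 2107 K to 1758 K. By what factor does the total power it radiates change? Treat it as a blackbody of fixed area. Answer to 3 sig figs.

P ∝ T⁴, so P₂/P₁ = (T₂/T₁)⁴ = (1758/2107)⁴ = (0.834362)⁴ = 0.485.

P₂/P₁ ≈ 0.485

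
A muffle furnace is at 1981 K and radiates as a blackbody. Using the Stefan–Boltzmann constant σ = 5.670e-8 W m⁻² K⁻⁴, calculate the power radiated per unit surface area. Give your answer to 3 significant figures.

I ≈ 8.73×10⁵ W/m²

Stefan–Boltzmann: I = σT⁴ = 5.670×10⁻⁸ × (1981)⁴ = 8.73×10⁵ W/m².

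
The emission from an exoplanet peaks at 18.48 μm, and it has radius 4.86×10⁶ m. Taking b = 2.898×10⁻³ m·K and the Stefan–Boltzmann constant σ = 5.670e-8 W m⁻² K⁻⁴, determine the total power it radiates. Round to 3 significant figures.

Wien's law: T = b/λ_max = 2.898×10⁻³/1.848×10⁻⁵ = 156.818 K.
Surface area A = 4πR² = 4π(4.86×10⁶ m)² = 2.96813×10¹⁴ m².
Then P = σAT⁴ = 5.670×10⁻⁸×2.96813×10¹⁴×(156.818)⁴ = 1.02×10¹⁶ W.

P ≈ 1.02×10¹⁶ W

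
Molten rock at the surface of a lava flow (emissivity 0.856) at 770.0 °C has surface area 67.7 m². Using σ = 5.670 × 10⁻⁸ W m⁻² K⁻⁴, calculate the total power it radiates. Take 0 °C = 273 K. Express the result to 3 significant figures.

T = 770.0 °C + 273 = 1043.0 K.
Area A = 67.7 m².
P = εσAT⁴ = 0.856 × 5.670×10⁻⁸ × 67.7 × (1043.0)⁴ = 3.89×10⁶ W.

P ≈ 3.89×10⁶ W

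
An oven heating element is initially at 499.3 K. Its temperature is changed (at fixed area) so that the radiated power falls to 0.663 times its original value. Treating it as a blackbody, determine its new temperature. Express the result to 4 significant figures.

T₂ ≈ 450.5 K

P ∝ T⁴, so T₂/T₁ = (P₂/P₁)^(1/4) = (0.663)^(1/4) = 0.902357.
T₂ = 499.3 × 0.902357 = 450.5 K.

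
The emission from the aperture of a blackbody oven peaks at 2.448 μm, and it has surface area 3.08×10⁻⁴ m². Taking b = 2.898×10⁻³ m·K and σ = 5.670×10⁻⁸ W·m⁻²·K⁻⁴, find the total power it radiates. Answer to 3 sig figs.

Wien's law: T = b/λ_max = 2.898×10⁻³/2.448×10⁻⁶ = 1183.82 K.
Area A = 3.08×10⁻⁴ m².
Then P = σAT⁴ = 5.670×10⁻⁸×3.08×10⁻⁴×(1183.82)⁴ = 34.3 W.

P ≈ 34.3 W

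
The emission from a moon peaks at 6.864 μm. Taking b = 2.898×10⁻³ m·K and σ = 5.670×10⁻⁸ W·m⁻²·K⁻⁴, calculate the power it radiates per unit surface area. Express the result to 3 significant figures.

Wien's law: T = b/λ_max = 2.898×10⁻³/6.864×10⁻⁶ = 422.203 K.
Then I = σT⁴ = 5.670×10⁻⁸×(422.203)⁴ = 1.80×10³ W/m².

I ≈ 1.80×10³ W/m²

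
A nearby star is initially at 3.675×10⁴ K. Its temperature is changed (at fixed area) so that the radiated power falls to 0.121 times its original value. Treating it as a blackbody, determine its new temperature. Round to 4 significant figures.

P ∝ T⁴, so T₂/T₁ = (P₂/P₁)^(1/4) = (0.121)^(1/4) = 0.589789.
T₂ = 3.675×10⁴ × 0.589789 = 2.167×10⁴ K.

T₂ ≈ 2.167×10⁴ K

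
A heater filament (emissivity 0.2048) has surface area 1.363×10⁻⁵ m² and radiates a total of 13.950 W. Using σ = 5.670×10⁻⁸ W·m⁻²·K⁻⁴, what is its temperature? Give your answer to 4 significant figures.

Area A = 1.363×10⁻⁵ m².
P = εσAT⁴ ⇒ T = (P/(εσA))^(1/4) = (13.950/(0.2048×5.670×10⁻⁸×1.363×10⁻⁵))^(1/4) = 3064 K.

T ≈ 3064 K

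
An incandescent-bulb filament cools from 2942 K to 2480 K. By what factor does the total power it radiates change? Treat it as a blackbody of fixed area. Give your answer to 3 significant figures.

P ∝ T⁴, so P₂/P₁ = (T₂/T₁)⁴ = (2480/2942)⁴ = (0.842964)⁴ = 0.505.

P₂/P₁ ≈ 0.505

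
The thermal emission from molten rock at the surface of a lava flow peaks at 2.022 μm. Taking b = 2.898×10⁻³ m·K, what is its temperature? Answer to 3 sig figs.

Wien's law gives T = b/λ_max = (2.898×10⁻³ m·K)/(2.022×10⁻⁶ m) = 1.43×10³ K.

T ≈ 1.43×10³ K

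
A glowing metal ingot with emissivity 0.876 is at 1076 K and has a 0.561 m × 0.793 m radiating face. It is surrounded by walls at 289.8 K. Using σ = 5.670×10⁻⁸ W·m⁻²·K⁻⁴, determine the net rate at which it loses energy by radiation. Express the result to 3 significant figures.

Net loss ≈ 2.95×10⁴ W

Area A = 0.561 × 0.793 = 0.444873 m².
Net radiated power P_net = εσA(T⁴ − T₀⁴) = 0.876×5.670×10⁻⁸×0.444873×(1076⁴ − 289.8⁴).
T⁴ − T₀⁴ = 1.34045×10¹² − 7.05332×10⁹ = 1.33340×10¹² K⁴, so P_net = 2.95×10⁴ W.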